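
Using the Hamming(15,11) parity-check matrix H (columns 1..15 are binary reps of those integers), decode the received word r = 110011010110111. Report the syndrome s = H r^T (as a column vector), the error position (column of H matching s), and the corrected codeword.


s = (0, 1, 0, 1)^T, error position = 5, corrected codeword c = 110001010110111

Compute s = H r^T mod 2 one row at a time:
  s_1 = 1 + 0 + 1 + 1 + 0 + 1 + 1 + 1 = 6 ≡ 0 (mod 2).
  s_2 = 0 + 1 + 1 + 0 + 0 + 1 + 1 + 1 = 5 ≡ 1 (mod 2).
  s_3 = 1 + 0 + 1 + 0 + 1 + 1 + 1 + 1 = 6 ≡ 0 (mod 2).
  s_4 = 1 + 0 + 1 + 0 + 0 + 1 + 1 + 1 = 5 ≡ 1 (mod 2).
s = (0, 1, 0, 1)^T — this equals column 5 of H (binary 0101), so error is at position 5.
Correct: flip bit 5 of r = 110011010110111 to get c = 110001010110111.


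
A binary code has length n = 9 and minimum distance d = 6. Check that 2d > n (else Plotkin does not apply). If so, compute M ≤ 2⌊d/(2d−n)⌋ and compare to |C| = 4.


Plotkin bound M ≤ 4; given |C| = 4 ≤ bound (satisfied).

Check applicability: 2d = 12, n = 9.
2d − n = 3 > 0, so Plotkin applies.
Compute d/(2d−n) = 6/3 ≈ 2.0000.
⌊d/(2d−n)⌋ = 2.
Plotkin bound: M ≤ 2·2 = 4.
Given |C| = 4, check: satisfied.
This |C| is at the Plotkin bound.


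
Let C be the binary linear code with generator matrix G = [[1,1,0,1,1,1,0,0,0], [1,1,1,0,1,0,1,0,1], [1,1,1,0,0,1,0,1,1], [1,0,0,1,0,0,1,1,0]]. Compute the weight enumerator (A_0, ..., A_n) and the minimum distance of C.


Weight distribution: A_0 = 1, A_1 = 1, A_4 = 3, A_5 = 7, A_6 = 4. Minimum distance d = 1.

Enumerate all 2^4 = 16 messages m ∈ F_2^4.
For each, compute codeword c = mG in F_2^9, then tally its weight.
  m = 0000 → c = 000000000, weight = 0.
  m = 1000 → c = 110111000, weight = 5.
  m = 0100 → c = 111010101, weight = 6.
  m = 1100 → c = 001101101, weight = 5.
  m = 0010 → c = 111001011, weight = 6.
  m = 1010 → c = 001110011, weight = 5.
  m = 0110 → c = 000011110, weight = 4.
  m = 1110 → c = 110100110, weight = 5.
  m = 0001 → c = 100100110, weight = 4.
  m = 1001 → c = 010011110, weight = 5.
  m = 0101 → c = 011110011, weight = 6.
  m = 1101 → c = 101001011, weight = 5.
  m = 0011 → c = 011101101, weight = 6.
  m = 1011 → c = 101010101, weight = 5.
  m = 0111 → c = 100111000, weight = 4.
  m = 1111 → c = 010000000, weight = 1.
Tally weights:
  weight 0: 1 codewords.
  weight 1: 1 codewords.
  weight 4: 3 codewords.
  weight 5: 7 codewords.
  weight 6: 4 codewords.
Minimum distance d = smallest w > 0 with A_w > 0 = 1.
Sanity: Σ A_w = 16 = 2^4 = 16 ✓.


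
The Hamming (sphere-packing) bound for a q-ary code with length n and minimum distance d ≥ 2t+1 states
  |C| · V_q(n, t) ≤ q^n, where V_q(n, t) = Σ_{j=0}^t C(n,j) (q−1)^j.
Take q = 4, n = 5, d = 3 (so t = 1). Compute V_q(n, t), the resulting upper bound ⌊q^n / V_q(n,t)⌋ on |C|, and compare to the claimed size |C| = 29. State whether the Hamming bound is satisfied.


V_q(n, t) = 16, q^n = 1024, Hamming bound = 64, |C| = 29 ≤ bound (satisfied).

Step 1: Compute V_q(n, t) = Σ_{j=0}^1 C(n, j) (q−1)^j.
  j = 0: C(5,0)·(3)^0 = 1·1 = 1.
  j = 1: C(5,1)·(3)^1 = 5·3 = 15.
  V_q(n, t) = 1 + 15 = 16.
Step 2: q^n = 4^5 = 1024.
Step 3: Hamming bound ⌊q^n / V_q(n,t)⌋ = ⌊1024/16⌋ = 64.
Step 4: Compare |C| = 29 to 64: satisfied.
The claimed |C| lies below the Hamming bound.


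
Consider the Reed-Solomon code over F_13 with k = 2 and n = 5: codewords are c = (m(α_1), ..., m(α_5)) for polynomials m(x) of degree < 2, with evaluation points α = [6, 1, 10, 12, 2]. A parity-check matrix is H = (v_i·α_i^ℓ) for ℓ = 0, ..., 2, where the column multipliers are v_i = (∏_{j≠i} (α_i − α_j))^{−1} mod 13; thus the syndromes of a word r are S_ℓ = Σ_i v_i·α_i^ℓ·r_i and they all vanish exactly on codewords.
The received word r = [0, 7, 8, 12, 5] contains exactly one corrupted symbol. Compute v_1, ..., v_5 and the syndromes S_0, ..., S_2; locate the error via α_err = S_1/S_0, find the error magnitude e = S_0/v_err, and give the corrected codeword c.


S = (4, 4, 4), error at position 2, error magnitude e = 4, c = [0, 3, 8, 12, 5].

Step 1: column multipliers v_i = (∏_{j≠i}(α_i − α_j))^{−1} mod 13.
  i = 1 (α = 6): (6−1)(6−10)(6−12)(6−2) = 5·(−4)·(−6)·4 = 480 ≡ 12, so v_1 = 12^{−1} = 12 (mod 13).
  i = 2 (α = 1): (1−6)(1−10)(1−12)(1−2) = (−5)·(−9)·(−11)·(−1) = 495 ≡ 1, so v_2 = 1^{−1} = 1 (mod 13).
  i = 3 (α = 10): (10−6)(10−1)(10−12)(10−2) = 4·9·(−2)·8 = −576 ≡ 9, so v_3 = 9^{−1} = 3 (mod 13).
  i = 4 (α = 12): (12−6)(12−1)(12−10)(12−2) = 6·11·2·10 = 1320 ≡ 7, so v_4 = 7^{−1} = 2 (mod 13).
  i = 5 (α = 2): (2−6)(2−1)(2−10)(2−12) = (−4)·1·(−8)·(−10) = −320 ≡ 5, so v_5 = 5^{−1} = 8 (mod 13).
  v = [12, 1, 3, 2, 8].
Step 2: syndromes of r = [0, 7, 8, 12, 5] (all sums mod 13).
  S_0 = Σ v_i r_i = 12·0 + 1·7 + 3·8 + 2·12 + 8·5 = 95 ≡ 4.
  S_1 = Σ v_i α_i r_i = 12·6·0 + 1·1·7 + 3·10·8 + 2·12·12 + 8·2·5 = 615 ≡ 4.
  α_i^2 mod 13 = [10, 1, 9, 1, 4].
  S_2 = Σ v_i α_i^2 r_i = 12·10·0 + 1·1·7 + 3·9·8 + 2·1·12 + 8·4·5 = 407 ≡ 4.
  S = (4, 4, 4) ≠ 0, so r is not a codeword (an error is present).
Step 3: locate the error. For a single error e at position i, S_ℓ = v_i·e·α_i^ℓ, so α_err = S_1/S_0.
  S_0^{−1} = 4^{−1} = 10 (mod 13), so α_err = 4·10 = 40 ≡ 1 = α_2. Error position i = 2.
  Consistency check: S_2/S_1 = 4·10 = 40 ≡ 1 = α_err ✓ (single-error assumption holds).
Step 4: error magnitude e = S_0/v_2 = S_0·∏_{j≠2}(α_2 − α_j) = 4·1 = 4 ≡ 4 (mod 13).
Step 5: correct position 2: c_2 = r_2 − e = 7 − 4 ≡ 3 (mod 13). Hence c = [0, 3, 8, 12, 5].
  Check: interpolating c through the α_i gives m(x) = 1 + 2·x (degree < 2) with m(α_i) = c_i for every i, so c is indeed a codeword.


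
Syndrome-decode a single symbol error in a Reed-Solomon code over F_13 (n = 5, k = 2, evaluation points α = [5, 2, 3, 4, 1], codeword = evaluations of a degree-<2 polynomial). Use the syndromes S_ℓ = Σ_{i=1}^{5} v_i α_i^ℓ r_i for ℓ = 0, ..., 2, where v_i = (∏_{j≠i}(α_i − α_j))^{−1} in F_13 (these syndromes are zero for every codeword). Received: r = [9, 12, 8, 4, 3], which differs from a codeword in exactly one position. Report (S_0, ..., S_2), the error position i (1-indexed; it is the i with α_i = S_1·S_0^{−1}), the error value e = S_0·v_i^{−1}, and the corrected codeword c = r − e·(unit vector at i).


S = (2, 10, 11), error at position 1, error magnitude e = 9, c = [0, 12, 8, 4, 3].

Step 1: column multipliers v_i = (∏_{j≠i}(α_i − α_j))^{−1} mod 13.
  i = 1 (α = 5): (5−2)(5−3)(5−4)(5−1) = 3·2·1·4 = 24 ≡ 11, so v_1 = 11^{−1} = 6 (mod 13).
  i = 2 (α = 2): (2−5)(2−3)(2−4)(2−1) = (−3)·(−1)·(−2)·1 = −6 ≡ 7, so v_2 = 7^{−1} = 2 (mod 13).
  i = 3 (α = 3): (3−5)(3−2)(3−4)(3−1) = (−2)·1·(−1)·2 = 4 ≡ 4, so v_3 = 4^{−1} = 10 (mod 13).
  i = 4 (α = 4): (4−5)(4−2)(4−3)(4−1) = (−1)·2·1·3 = −6 ≡ 7, so v_4 = 7^{−1} = 2 (mod 13).
  i = 5 (α = 1): (1−5)(1−2)(1−3)(1−4) = (−4)·(−1)·(−2)·(−3) = 24 ≡ 11, so v_5 = 11^{−1} = 6 (mod 13).
  v = [6, 2, 10, 2, 6].
Step 2: syndromes of r = [9, 12, 8, 4, 3] (all sums mod 13).
  S_0 = Σ v_i r_i = 6·9 + 2·12 + 10·8 + 2·4 + 6·3 = 184 ≡ 2.
  S_1 = Σ v_i α_i r_i = 6·5·9 + 2·2·12 + 10·3·8 + 2·4·4 + 6·1·3 = 608 ≡ 10.
  α_i^2 mod 13 = [12, 4, 9, 3, 1].
  S_2 = Σ v_i α_i^2 r_i = 6·12·9 + 2·4·12 + 10·9·8 + 2·3·4 + 6·1·3 = 1506 ≡ 11.
  S = (2, 10, 11) ≠ 0, so r is not a codeword (an error is present).
Step 3: locate the error. For a single error e at position i, S_ℓ = v_i·e·α_i^ℓ, so α_err = S_1/S_0.
  S_0^{−1} = 2^{−1} = 7 (mod 13), so α_err = 10·7 = 70 ≡ 5 = α_1. Error position i = 1.
  Consistency check: S_2/S_1 = 11·4 = 44 ≡ 5 = α_err ✓ (single-error assumption holds).
Step 4: error magnitude e = S_0/v_1 = S_0·∏_{j≠1}(α_1 − α_j) = 2·11 = 22 ≡ 9 (mod 13).
Step 5: correct position 1: c_1 = r_1 − e = 9 − 9 ≡ 0 (mod 13). Hence c = [0, 12, 8, 4, 3].
  Check: interpolating c through the α_i gives m(x) = 7 + 9·x (degree < 2) with m(α_i) = c_i for every i, so c is indeed a codeword.


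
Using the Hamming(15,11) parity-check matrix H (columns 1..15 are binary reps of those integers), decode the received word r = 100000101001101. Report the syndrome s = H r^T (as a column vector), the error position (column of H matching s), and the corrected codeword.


s = (0, 0, 0, 1)^T, error position = 1, corrected codeword c = 000000101001101

Compute s = H r^T mod 2 one row at a time:
  s_1 = 0 + 1 + 0 + 0 + 1 + 1 + 0 + 1 = 4 ≡ 0 (mod 2).
  s_2 = 0 + 0 + 0 + 1 + 1 + 1 + 0 + 1 = 4 ≡ 0 (mod 2).
  s_3 = 0 + 0 + 0 + 1 + 0 + 0 + 0 + 1 = 2 ≡ 0 (mod 2).
  s_4 = 1 + 0 + 0 + 1 + 1 + 0 + 1 + 1 = 5 ≡ 1 (mod 2).
s = (0, 0, 0, 1)^T — this equals column 1 of H (binary 0001), so error is at position 1.
Correct: flip bit 1 of r = 100000101001101 to get c = 000000101001101.


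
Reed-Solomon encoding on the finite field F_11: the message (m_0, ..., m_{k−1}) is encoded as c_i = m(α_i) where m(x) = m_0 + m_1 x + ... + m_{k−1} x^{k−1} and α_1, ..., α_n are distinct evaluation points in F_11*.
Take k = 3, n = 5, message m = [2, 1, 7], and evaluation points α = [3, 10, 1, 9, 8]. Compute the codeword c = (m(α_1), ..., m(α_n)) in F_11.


c = [2, 8, 10, 6, 7]

Message polynomial: m(x) = 2 + 1·x + 7·x^2 (mod 11).
For each evaluation point α_i, compute m(α_i) mod 11:
  α_1 = 3: Horner steps 7 → 0 → 2, so m(3) = 2.
  α_2 = 10: Horner steps 7 → 5 → 8, so m(10) = 8.
  α_3 = 1: Horner steps 7 → 8 → 10, so m(1) = 10.
  α_4 = 9: Horner steps 7 → 9 → 6, so m(9) = 6.
  α_5 = 8: Horner steps 7 → 2 → 7, so m(8) = 7.
Codeword c = [2, 8, 10, 6, 7] ∈ F_11^5.


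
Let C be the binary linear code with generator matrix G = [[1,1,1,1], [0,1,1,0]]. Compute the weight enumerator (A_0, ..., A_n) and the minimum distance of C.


Weight distribution: A_0 = 1, A_2 = 2, A_4 = 1. Minimum distance d = 2.

Enumerate all 2^2 = 4 messages m ∈ F_2^2.
For each, compute codeword c = mG in F_2^4, then tally its weight.
  m = 00 → c = 0000, weight = 0.
  m = 10 → c = 1111, weight = 4.
  m = 01 → c = 0110, weight = 2.
  m = 11 → c = 1001, weight = 2.
Tally weights:
  weight 0: 1 codewords.
  weight 2: 2 codewords.
  weight 4: 1 codewords.
Minimum distance d = smallest w > 0 with A_w > 0 = 2.
Sanity: Σ A_w = 4 = 2^2 = 4 ✓.


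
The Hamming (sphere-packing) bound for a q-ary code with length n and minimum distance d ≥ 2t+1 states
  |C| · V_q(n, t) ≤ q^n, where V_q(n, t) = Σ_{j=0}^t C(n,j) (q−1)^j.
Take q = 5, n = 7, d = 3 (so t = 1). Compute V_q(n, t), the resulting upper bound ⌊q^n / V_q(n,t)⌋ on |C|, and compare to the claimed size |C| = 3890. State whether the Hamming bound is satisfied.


V_q(n, t) = 29, q^n = 78125, Hamming bound = 2693, |C| = 3890 > bound (violated).

Step 1: Compute V_q(n, t) = Σ_{j=0}^1 C(n, j) (q−1)^j.
  j = 0: C(7,0)·(4)^0 = 1·1 = 1.
  j = 1: C(7,1)·(4)^1 = 7·4 = 28.
  V_q(n, t) = 1 + 28 = 29.
Step 2: q^n = 5^7 = 78125.
Step 3: Hamming bound ⌊q^n / V_q(n,t)⌋ = ⌊78125/29⌋ = 2693.
Step 4: Compare |C| = 3890 to 2693: violated.
The claimed |C| lies above the Hamming bound, so no 5-ary code of length 7 with d ≥ 3 can have 3890 codewords.


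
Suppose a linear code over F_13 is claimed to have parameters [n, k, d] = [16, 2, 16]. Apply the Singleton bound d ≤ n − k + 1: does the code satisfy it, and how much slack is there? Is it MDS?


Singleton RHS = n − k + 1 = 15, slack = -1, bound violated (no such code; not MDS).

Singleton bound: d ≤ n − k + 1.
Here n = 16, k = 2, so n − k + 1 = 15.
Given d = 16, check d ≤ 15: NO.
Slack = (n − k + 1) − d = -1.
The slack is negative: d = 16 exceeds n − k + 1 = 15 by 1, so the Singleton bound is violated and no linear [16, 2, 16]_13 code can exist. In particular it is not MDS (MDS requires d = n − k + 1 exactly).
Description: the claimed parameters are [16, 2, 16]_13; such a code would be impossible (violates the Singleton bound).


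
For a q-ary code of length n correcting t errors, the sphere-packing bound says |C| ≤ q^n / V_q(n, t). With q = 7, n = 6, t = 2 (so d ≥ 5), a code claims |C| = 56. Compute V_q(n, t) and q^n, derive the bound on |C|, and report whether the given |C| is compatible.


V_q(n, t) = 577, q^n = 117649, Hamming bound = 203, |C| = 56 ≤ bound (satisfied).

Step 1: Compute V_q(n, t) = Σ_{j=0}^2 C(n, j) (q−1)^j.
  j = 0: C(6,0)·(6)^0 = 1·1 = 1.
  j = 1: C(6,1)·(6)^1 = 6·6 = 36.
  j = 2: C(6,2)·(6)^2 = 15·36 = 540.
  V_q(n, t) = 1 + 36 + 540 = 577.
Step 2: q^n = 7^6 = 117649.
Step 3: Hamming bound ⌊q^n / V_q(n,t)⌋ = ⌊117649/577⌋ = 203.
Step 4: Compare |C| = 56 to 203: satisfied.
The claimed |C| lies below the Hamming bound.


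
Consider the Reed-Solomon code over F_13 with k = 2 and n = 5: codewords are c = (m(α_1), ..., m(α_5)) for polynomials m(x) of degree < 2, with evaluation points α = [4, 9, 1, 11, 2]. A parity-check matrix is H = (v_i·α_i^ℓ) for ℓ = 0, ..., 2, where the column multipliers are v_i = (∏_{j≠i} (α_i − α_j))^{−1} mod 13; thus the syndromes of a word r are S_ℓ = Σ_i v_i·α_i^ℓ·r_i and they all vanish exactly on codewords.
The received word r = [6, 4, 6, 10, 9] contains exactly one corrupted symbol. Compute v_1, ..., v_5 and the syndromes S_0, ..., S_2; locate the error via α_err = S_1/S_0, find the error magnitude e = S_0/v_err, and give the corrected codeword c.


S = (2, 8, 6), error at position 1, error magnitude e = 4, c = [2, 4, 6, 10, 9].

Step 1: column multipliers v_i = (∏_{j≠i}(α_i − α_j))^{−1} mod 13.
  i = 1 (α = 4): (4−9)(4−1)(4−11)(4−2) = (−5)·3·(−7)·2 = 210 ≡ 2, so v_1 = 2^{−1} = 7 (mod 13).
  i = 2 (α = 9): (9−4)(9−1)(9−11)(9−2) = 5·8·(−2)·7 = −560 ≡ 12, so v_2 = 12^{−1} = 12 (mod 13).
  i = 3 (α = 1): (1−4)(1−9)(1−11)(1−2) = (−3)·(−8)·(−10)·(−1) = 240 ≡ 6, so v_3 = 6^{−1} = 11 (mod 13).
  i = 4 (α = 11): (11−4)(11−9)(11−1)(11−2) = 7·2·10·9 = 1260 ≡ 12, so v_4 = 12^{−1} = 12 (mod 13).
  i = 5 (α = 2): (2−4)(2−9)(2−1)(2−11) = (−2)·(−7)·1·(−9) = −126 ≡ 4, so v_5 = 4^{−1} = 10 (mod 13).
  v = [7, 12, 11, 12, 10].
Step 2: syndromes of r = [6, 4, 6, 10, 9] (all sums mod 13).
  S_0 = Σ v_i r_i = 7·6 + 12·4 + 11·6 + 12·10 + 10·9 = 366 ≡ 2.
  S_1 = Σ v_i α_i r_i = 7·4·6 + 12·9·4 + 11·1·6 + 12·11·10 + 10·2·9 = 2166 ≡ 8.
  α_i^2 mod 13 = [3, 3, 1, 4, 4].
  S_2 = Σ v_i α_i^2 r_i = 7·3·6 + 12·3·4 + 11·1·6 + 12·4·10 + 10·4·9 = 1176 ≡ 6.
  S = (2, 8, 6) ≠ 0, so r is not a codeword (an error is present).
Step 3: locate the error. For a single error e at position i, S_ℓ = v_i·e·α_i^ℓ, so α_err = S_1/S_0.
  S_0^{−1} = 2^{−1} = 7 (mod 13), so α_err = 8·7 = 56 ≡ 4 = α_1. Error position i = 1.
  Consistency check: S_2/S_1 = 6·5 = 30 ≡ 4 = α_err ✓ (single-error assumption holds).
Step 4: error magnitude e = S_0/v_1 = S_0·∏_{j≠1}(α_1 − α_j) = 2·2 = 4 ≡ 4 (mod 13).
Step 5: correct position 1: c_1 = r_1 − e = 6 − 4 ≡ 2 (mod 13). Hence c = [2, 4, 6, 10, 9].
  Check: interpolating c through the α_i gives m(x) = 3 + 3·x (degree < 2) with m(α_i) = c_i for every i, so c is indeed a codeword.


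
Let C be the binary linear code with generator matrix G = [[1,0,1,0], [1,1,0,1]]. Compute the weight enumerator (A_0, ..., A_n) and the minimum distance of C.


Weight distribution: A_0 = 1, A_2 = 1, A_3 = 2. Minimum distance d = 2.

Enumerate all 2^2 = 4 messages m ∈ F_2^2.
For each, compute codeword c = mG in F_2^4, then tally its weight.
  m = 00 → c = 0000, weight = 0.
  m = 10 → c = 1010, weight = 2.
  m = 01 → c = 1101, weight = 3.
  m = 11 → c = 0111, weight = 3.
Tally weights:
  weight 0: 1 codewords.
  weight 2: 1 codewords.
  weight 3: 2 codewords.
Minimum distance d = smallest w > 0 with A_w > 0 = 2.
Sanity: Σ A_w = 4 = 2^2 = 4 ✓.


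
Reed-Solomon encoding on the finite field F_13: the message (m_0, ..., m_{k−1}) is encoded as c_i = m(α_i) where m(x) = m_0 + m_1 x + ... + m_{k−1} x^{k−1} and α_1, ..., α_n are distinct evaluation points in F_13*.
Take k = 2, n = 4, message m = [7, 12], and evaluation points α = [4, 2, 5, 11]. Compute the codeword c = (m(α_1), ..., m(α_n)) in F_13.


c = [3, 5, 2, 9]

Message polynomial: m(x) = 7 + 12·x (mod 13).
For each evaluation point α_i, compute m(α_i) mod 13:
  α_1 = 4: Horner steps 12 → 3, so m(4) = 3.
  α_2 = 2: Horner steps 12 → 5, so m(2) = 5.
  α_3 = 5: Horner steps 12 → 2, so m(5) = 2.
  α_4 = 11: Horner steps 12 → 9, so m(11) = 9.
Codeword c = [3, 5, 2, 9] ∈ F_13^4.


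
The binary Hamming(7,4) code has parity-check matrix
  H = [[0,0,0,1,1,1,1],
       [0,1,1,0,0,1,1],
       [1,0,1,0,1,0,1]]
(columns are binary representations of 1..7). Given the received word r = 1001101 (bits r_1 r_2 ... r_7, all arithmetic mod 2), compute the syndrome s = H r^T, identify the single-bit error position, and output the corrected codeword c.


s = (1, 1, 1)^T, error position = 7, corrected codeword c = 1001100

Compute s = H r^T mod 2 one row at a time:
  s_1 = 1 + 1 + 0 + 1 = 3 ≡ 1 (mod 2).
  s_2 = 0 + 0 + 0 + 1 = 1 ≡ 1 (mod 2).
  s_3 = 1 + 0 + 1 + 1 = 3 ≡ 1 (mod 2).
s = (1, 1, 1)^T — this equals column 7 of H (binary 111), so error is at position 7.
Correct: flip bit 7 of r = 1001101 to get c = 1001100.


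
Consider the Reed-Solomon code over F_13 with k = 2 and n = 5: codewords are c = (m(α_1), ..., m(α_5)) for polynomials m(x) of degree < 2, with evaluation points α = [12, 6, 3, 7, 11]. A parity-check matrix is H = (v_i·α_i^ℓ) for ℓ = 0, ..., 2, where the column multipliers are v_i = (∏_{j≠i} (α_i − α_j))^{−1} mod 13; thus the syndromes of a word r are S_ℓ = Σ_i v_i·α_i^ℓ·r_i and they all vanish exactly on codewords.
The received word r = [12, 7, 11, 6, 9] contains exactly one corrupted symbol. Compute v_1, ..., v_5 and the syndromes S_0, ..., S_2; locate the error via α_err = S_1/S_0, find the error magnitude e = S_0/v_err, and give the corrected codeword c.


S = (11, 12, 6), error at position 4, error magnitude e = 9, c = [12, 7, 11, 10, 9].

Step 1: column multipliers v_i = (∏_{j≠i}(α_i − α_j))^{−1} mod 13.
  i = 1 (α = 12): (12−6)(12−3)(12−7)(12−11) = 6·9·5·1 = 270 ≡ 10, so v_1 = 10^{−1} = 4 (mod 13).
  i = 2 (α = 6): (6−12)(6−3)(6−7)(6−11) = (−6)·3·(−1)·(−5) = −90 ≡ 1, so v_2 = 1^{−1} = 1 (mod 13).
  i = 3 (α = 3): (3−12)(3−6)(3−7)(3−11) = (−9)·(−3)·(−4)·(−8) = 864 ≡ 6, so v_3 = 6^{−1} = 11 (mod 13).
  i = 4 (α = 7): (7−12)(7−6)(7−3)(7−11) = (−5)·1·4·(−4) = 80 ≡ 2, so v_4 = 2^{−1} = 7 (mod 13).
  i = 5 (α = 11): (11−12)(11−6)(11−3)(11−7) = (−1)·5·8·4 = −160 ≡ 9, so v_5 = 9^{−1} = 3 (mod 13).
  v = [4, 1, 11, 7, 3].
Step 2: syndromes of r = [12, 7, 11, 6, 9] (all sums mod 13).
  S_0 = Σ v_i r_i = 4·12 + 1·7 + 11·11 + 7·6 + 3·9 = 245 ≡ 11.
  S_1 = Σ v_i α_i r_i = 4·12·12 + 1·6·7 + 11·3·11 + 7·7·6 + 3·11·9 = 1572 ≡ 12.
  α_i^2 mod 13 = [1, 10, 9, 10, 4].
  S_2 = Σ v_i α_i^2 r_i = 4·1·12 + 1·10·7 + 11·9·11 + 7·10·6 + 3·4·9 = 1735 ≡ 6.
  S = (11, 12, 6) ≠ 0, so r is not a codeword (an error is present).
Step 3: locate the error. For a single error e at position i, S_ℓ = v_i·e·α_i^ℓ, so α_err = S_1/S_0.
  S_0^{−1} = 11^{−1} = 6 (mod 13), so α_err = 12·6 = 72 ≡ 7 = α_4. Error position i = 4.
  Consistency check: S_2/S_1 = 6·12 = 72 ≡ 7 = α_err ✓ (single-error assumption holds).
Step 4: error magnitude e = S_0/v_4 = S_0·∏_{j≠4}(α_4 − α_j) = 11·2 = 22 ≡ 9 (mod 13).
Step 5: correct position 4: c_4 = r_4 − e = 6 − 9 ≡ 10 (mod 13). Hence c = [12, 7, 11, 10, 9].
  Check: interpolating c through the α_i gives m(x) = 2 + 3·x (degree < 2) with m(α_i) = c_i for every i, so c is indeed a codeword.


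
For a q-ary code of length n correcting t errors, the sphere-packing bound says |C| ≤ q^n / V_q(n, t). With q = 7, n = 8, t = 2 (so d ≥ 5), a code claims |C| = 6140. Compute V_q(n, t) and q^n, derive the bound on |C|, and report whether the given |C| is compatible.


V_q(n, t) = 1057, q^n = 5764801, Hamming bound = 5453, |C| = 6140 > bound (violated).

Step 1: Compute V_q(n, t) = Σ_{j=0}^2 C(n, j) (q−1)^j.
  j = 0: C(8,0)·(6)^0 = 1·1 = 1.
  j = 1: C(8,1)·(6)^1 = 8·6 = 48.
  j = 2: C(8,2)·(6)^2 = 28·36 = 1008.
  V_q(n, t) = 1 + 48 + 1008 = 1057.
Step 2: q^n = 7^8 = 5764801.
Step 3: Hamming bound ⌊q^n / V_q(n,t)⌋ = ⌊5764801/1057⌋ = 5453.
Step 4: Compare |C| = 6140 to 5453: violated.
The claimed |C| lies above the Hamming bound, so no 7-ary code of length 8 with d ≥ 5 can have 6140 codewords.


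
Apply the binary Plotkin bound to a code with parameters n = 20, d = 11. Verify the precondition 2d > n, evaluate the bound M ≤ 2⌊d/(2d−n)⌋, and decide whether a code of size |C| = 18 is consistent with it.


Plotkin bound M ≤ 10; given |C| = 18 > bound (violated).

Check applicability: 2d = 22, n = 20.
2d − n = 2 > 0, so Plotkin applies.
Compute d/(2d−n) = 11/2 ≈ 5.5000.
⌊d/(2d−n)⌋ = 5.
Plotkin bound: M ≤ 2·5 = 10.
Given |C| = 18, check: VIOLATED.
This |C| is above the Plotkin bound, so no binary code with n = 20, d = 11 and 18 codewords exists.


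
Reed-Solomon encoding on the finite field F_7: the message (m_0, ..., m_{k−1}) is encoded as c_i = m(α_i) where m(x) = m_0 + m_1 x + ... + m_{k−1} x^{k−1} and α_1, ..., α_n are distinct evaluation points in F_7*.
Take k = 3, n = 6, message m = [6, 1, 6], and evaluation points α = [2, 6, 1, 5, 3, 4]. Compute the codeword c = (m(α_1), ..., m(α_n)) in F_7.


c = [4, 4, 6, 0, 0, 1]

Message polynomial: m(x) = 6 + 1·x + 6·x^2 (mod 7).
For each evaluation point α_i, compute m(α_i) mod 7:
  α_1 = 2: Horner steps 6 → 6 → 4, so m(2) = 4.
  α_2 = 6: Horner steps 6 → 2 → 4, so m(6) = 4.
  α_3 = 1: Horner steps 6 → 0 → 6, so m(1) = 6.
  α_4 = 5: Horner steps 6 → 3 → 0, so m(5) = 0.
  α_5 = 3: Horner steps 6 → 5 → 0, so m(3) = 0.
  α_6 = 4: Horner steps 6 → 4 → 1, so m(4) = 1.
Codeword c = [4, 4, 6, 0, 0, 1] ∈ F_7^6.


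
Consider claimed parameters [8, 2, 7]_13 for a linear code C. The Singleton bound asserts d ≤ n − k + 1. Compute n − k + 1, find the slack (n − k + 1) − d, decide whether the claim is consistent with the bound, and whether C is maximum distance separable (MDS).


Singleton RHS = n − k + 1 = 7, slack = 0, bound satisfied, MDS.

Singleton bound: d ≤ n − k + 1.
Here n = 8, k = 2, so n − k + 1 = 7.
Given d = 7, check d ≤ 7: YES.
Slack = (n − k + 1) − d = 0.
The code is MDS (slack = 0).
Description: the claimed parameters are [8, 2, 7]_13; such a code would be MDS (meets Singleton bound).


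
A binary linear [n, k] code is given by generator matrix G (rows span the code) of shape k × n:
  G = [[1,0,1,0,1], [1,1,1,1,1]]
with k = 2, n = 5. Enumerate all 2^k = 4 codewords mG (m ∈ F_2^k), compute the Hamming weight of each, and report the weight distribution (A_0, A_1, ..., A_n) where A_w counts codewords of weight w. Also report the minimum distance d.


Weight distribution: A_0 = 1, A_2 = 1, A_3 = 1, A_5 = 1. Minimum distance d = 2.

Enumerate all 2^2 = 4 messages m ∈ F_2^2.
For each, compute codeword c = mG in F_2^5, then tally its weight.
  m = 00 → c = 00000, weight = 0.
  m = 10 → c = 10101, weight = 3.
  m = 01 → c = 11111, weight = 5.
  m = 11 → c = 01010, weight = 2.
Tally weights:
  weight 0: 1 codewords.
  weight 2: 1 codewords.
  weight 3: 1 codewords.
  weight 5: 1 codewords.
Minimum distance d = smallest w > 0 with A_w > 0 = 2.
Sanity: Σ A_w = 4 = 2^2 = 4 ✓.


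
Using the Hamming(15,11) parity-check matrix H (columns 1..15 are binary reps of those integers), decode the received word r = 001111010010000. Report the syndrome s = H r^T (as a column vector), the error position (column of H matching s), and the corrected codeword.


s = (0, 1, 1, 1)^T, error position = 7, corrected codeword c = 001111110010000

Compute s = H r^T mod 2 one row at a time:
  s_1 = 1 + 0 + 0 + 1 + 0 + 0 + 0 + 0 = 2 ≡ 0 (mod 2).
  s_2 = 1 + 1 + 1 + 0 + 0 + 0 + 0 + 0 = 3 ≡ 1 (mod 2).
  s_3 = 0 + 1 + 1 + 0 + 0 + 1 + 0 + 0 = 3 ≡ 1 (mod 2).
  s_4 = 0 + 1 + 1 + 0 + 0 + 1 + 0 + 0 = 3 ≡ 1 (mod 2).
s = (0, 1, 1, 1)^T — this equals column 7 of H (binary 0111), so error is at position 7.
Correct: flip bit 7 of r = 001111010010000 to get c = 001111110010000.


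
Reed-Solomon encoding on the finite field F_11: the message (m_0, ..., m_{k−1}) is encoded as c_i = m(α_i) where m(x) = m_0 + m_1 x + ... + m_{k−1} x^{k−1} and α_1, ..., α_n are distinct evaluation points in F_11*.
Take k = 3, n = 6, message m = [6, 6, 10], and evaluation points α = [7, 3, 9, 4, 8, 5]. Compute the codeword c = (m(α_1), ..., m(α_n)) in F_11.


c = [10, 4, 1, 3, 1, 0]

Message polynomial: m(x) = 6 + 6·x + 10·x^2 (mod 11).
For each evaluation point α_i, compute m(α_i) mod 11:
  α_1 = 7: Horner steps 10 → 10 → 10, so m(7) = 10.
  α_2 = 3: Horner steps 10 → 3 → 4, so m(3) = 4.
  α_3 = 9: Horner steps 10 → 8 → 1, so m(9) = 1.
  α_4 = 4: Horner steps 10 → 2 → 3, so m(4) = 3.
  α_5 = 8: Horner steps 10 → 9 → 1, so m(8) = 1.
  α_6 = 5: Horner steps 10 → 1 → 0, so m(5) = 0.
Codeword c = [10, 4, 1, 3, 1, 0] ∈ F_11^6.


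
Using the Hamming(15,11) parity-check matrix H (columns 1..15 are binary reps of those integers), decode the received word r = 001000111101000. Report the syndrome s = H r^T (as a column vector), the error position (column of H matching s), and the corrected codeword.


s = (0, 0, 1, 1)^T, error position = 3, corrected codeword c = 000000111101000

Compute s = H r^T mod 2 one row at a time:
  s_1 = 1 + 1 + 1 + 0 + 1 + 0 + 0 + 0 = 4 ≡ 0 (mod 2).
  s_2 = 0 + 0 + 0 + 1 + 1 + 0 + 0 + 0 = 2 ≡ 0 (mod 2).
  s_3 = 0 + 1 + 0 + 1 + 1 + 0 + 0 + 0 = 3 ≡ 1 (mod 2).
  s_4 = 0 + 1 + 0 + 1 + 1 + 0 + 0 + 0 = 3 ≡ 1 (mod 2).
s = (0, 0, 1, 1)^T — this equals column 3 of H (binary 0011), so error is at position 3.
Correct: flip bit 3 of r = 001000111101000 to get c = 000000111101000.


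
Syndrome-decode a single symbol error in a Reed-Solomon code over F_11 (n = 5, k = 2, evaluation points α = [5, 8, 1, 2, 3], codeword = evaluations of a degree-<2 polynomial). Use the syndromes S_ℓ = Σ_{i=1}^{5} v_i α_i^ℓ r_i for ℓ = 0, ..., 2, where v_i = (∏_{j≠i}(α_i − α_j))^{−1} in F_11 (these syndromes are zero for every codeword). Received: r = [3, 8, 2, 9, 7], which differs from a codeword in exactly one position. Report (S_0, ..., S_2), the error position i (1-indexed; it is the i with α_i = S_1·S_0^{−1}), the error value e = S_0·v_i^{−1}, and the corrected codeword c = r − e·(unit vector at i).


S = (2, 2, 2), error at position 3, error magnitude e = 2, c = [3, 8, 0, 9, 7].

Step 1: column multipliers v_i = (∏_{j≠i}(α_i − α_j))^{−1} mod 11.
  i = 1 (α = 5): (5−8)(5−1)(5−2)(5−3) = (−3)·4·3·2 = −72 ≡ 5, so v_1 = 5^{−1} = 9 (mod 11).
  i = 2 (α = 8): (8−5)(8−1)(8−2)(8−3) = 3·7·6·5 = 630 ≡ 3, so v_2 = 3^{−1} = 4 (mod 11).
  i = 3 (α = 1): (1−5)(1−8)(1−2)(1−3) = (−4)·(−7)·(−1)·(−2) = 56 ≡ 1, so v_3 = 1^{−1} = 1 (mod 11).
  i = 4 (α = 2): (2−5)(2−8)(2−1)(2−3) = (−3)·(−6)·1·(−1) = −18 ≡ 4, so v_4 = 4^{−1} = 3 (mod 11).
  i = 5 (α = 3): (3−5)(3−8)(3−1)(3−2) = (−2)·(−5)·2·1 = 20 ≡ 9, so v_5 = 9^{−1} = 5 (mod 11).
  v = [9, 4, 1, 3, 5].
Step 2: syndromes of r = [3, 8, 2, 9, 7] (all sums mod 11).
  S_0 = Σ v_i r_i = 9·3 + 4·8 + 1·2 + 3·9 + 5·7 = 123 ≡ 2.
  S_1 = Σ v_i α_i r_i = 9·5·3 + 4·8·8 + 1·1·2 + 3·2·9 + 5·3·7 = 552 ≡ 2.
  α_i^2 mod 11 = [3, 9, 1, 4, 9].
  S_2 = Σ v_i α_i^2 r_i = 9·3·3 + 4·9·8 + 1·1·2 + 3·4·9 + 5·9·7 = 794 ≡ 2.
  S = (2, 2, 2) ≠ 0, so r is not a codeword (an error is present).
Step 3: locate the error. For a single error e at position i, S_ℓ = v_i·e·α_i^ℓ, so α_err = S_1/S_0.
  S_0^{−1} = 2^{−1} = 6 (mod 11), so α_err = 2·6 = 12 ≡ 1 = α_3. Error position i = 3.
  Consistency check: S_2/S_1 = 2·6 = 12 ≡ 1 = α_err ✓ (single-error assumption holds).
Step 4: error magnitude e = S_0/v_3 = S_0·∏_{j≠3}(α_3 − α_j) = 2·1 = 2 ≡ 2 (mod 11).
Step 5: correct position 3: c_3 = r_3 − e = 2 − 2 ≡ 0 (mod 11). Hence c = [3, 8, 0, 9, 7].
  Check: interpolating c through the α_i gives m(x) = 2 + 9·x (degree < 2) with m(α_i) = c_i for every i, so c is indeed a codeword.


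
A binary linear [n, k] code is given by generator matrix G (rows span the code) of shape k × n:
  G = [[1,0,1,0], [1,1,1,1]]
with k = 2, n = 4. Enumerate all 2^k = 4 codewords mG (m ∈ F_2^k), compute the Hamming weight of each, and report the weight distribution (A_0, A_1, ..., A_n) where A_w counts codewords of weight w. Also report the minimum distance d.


Weight distribution: A_0 = 1, A_2 = 2, A_4 = 1. Minimum distance d = 2.

Enumerate all 2^2 = 4 messages m ∈ F_2^2.
For each, compute codeword c = mG in F_2^4, then tally its weight.
  m = 00 → c = 0000, weight = 0.
  m = 10 → c = 1010, weight = 2.
  m = 01 → c = 1111, weight = 4.
  m = 11 → c = 0101, weight = 2.
Tally weights:
  weight 0: 1 codewords.
  weight 2: 2 codewords.
  weight 4: 1 codewords.
Minimum distance d = smallest w > 0 with A_w > 0 = 2.
Sanity: Σ A_w = 4 = 2^2 = 4 ✓.


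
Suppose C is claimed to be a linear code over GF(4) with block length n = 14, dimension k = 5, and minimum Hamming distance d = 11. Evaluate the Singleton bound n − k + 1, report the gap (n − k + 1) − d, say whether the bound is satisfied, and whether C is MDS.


Singleton RHS = n − k + 1 = 10, slack = -1, bound violated (no such code; not MDS).

Singleton bound: d ≤ n − k + 1.
Here n = 14, k = 5, so n − k + 1 = 10.
Given d = 11, check d ≤ 10: NO.
Slack = (n − k + 1) − d = -1.
The slack is negative: d = 11 exceeds n − k + 1 = 10 by 1, so the Singleton bound is violated and no linear [14, 5, 11]_4 code can exist. In particular it is not MDS (MDS requires d = n − k + 1 exactly).
Description: the claimed parameters are [14, 5, 11]_4; such a code would be impossible (violates the Singleton bound).


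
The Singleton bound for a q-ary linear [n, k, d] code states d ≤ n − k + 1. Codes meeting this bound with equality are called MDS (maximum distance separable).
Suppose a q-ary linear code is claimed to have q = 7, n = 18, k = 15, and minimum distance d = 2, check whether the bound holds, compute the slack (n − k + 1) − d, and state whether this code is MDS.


Singleton RHS = n − k + 1 = 4, slack = 2, bound satisfied, not MDS.

Singleton bound: d ≤ n − k + 1.
Here n = 18, k = 15, so n − k + 1 = 4.
Given d = 2, check d ≤ 4: YES.
Slack = (n − k + 1) − d = 2.
The code is NOT MDS (slack = 2 > 0).
Description: the claimed parameters are [18, 15, 2]_7; such a code would be non-MDS.


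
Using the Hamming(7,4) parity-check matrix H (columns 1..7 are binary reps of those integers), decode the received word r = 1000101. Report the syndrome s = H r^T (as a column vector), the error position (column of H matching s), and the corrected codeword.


s = (0, 1, 1)^T, error position = 3, corrected codeword c = 1010101

Compute s = H r^T mod 2 one row at a time:
  s_1 = 0 + 1 + 0 + 1 = 2 ≡ 0 (mod 2).
  s_2 = 0 + 0 + 0 + 1 = 1 ≡ 1 (mod 2).
  s_3 = 1 + 0 + 1 + 1 = 3 ≡ 1 (mod 2).
s = (0, 1, 1)^T — this equals column 3 of H (binary 011), so error is at position 3.
Correct: flip bit 3 of r = 1000101 to get c = 1010101.


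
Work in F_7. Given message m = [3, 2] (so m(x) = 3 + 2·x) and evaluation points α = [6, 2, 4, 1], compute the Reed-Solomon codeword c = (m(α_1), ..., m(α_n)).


c = [1, 0, 4, 5]

Message polynomial: m(x) = 3 + 2·x (mod 7).
For each evaluation point α_i, compute m(α_i) mod 7:
  α_1 = 6: Horner steps 2 → 1, so m(6) = 1.
  α_2 = 2: Horner steps 2 → 0, so m(2) = 0.
  α_3 = 4: Horner steps 2 → 4, so m(4) = 4.
  α_4 = 1: Horner steps 2 → 5, so m(1) = 5.
Codeword c = [1, 0, 4, 5] ∈ F_7^4.


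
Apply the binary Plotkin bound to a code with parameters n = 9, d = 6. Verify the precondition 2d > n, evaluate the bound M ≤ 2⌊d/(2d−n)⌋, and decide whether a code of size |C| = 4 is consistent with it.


Plotkin bound M ≤ 4; given |C| = 4 ≤ bound (satisfied).

Check applicability: 2d = 12, n = 9.
2d − n = 3 > 0, so Plotkin applies.
Compute d/(2d−n) = 6/3 ≈ 2.0000.
⌊d/(2d−n)⌋ = 2.
Plotkin bound: M ≤ 2·2 = 4.
Given |C| = 4, check: satisfied.
This |C| is at the Plotkin bound.


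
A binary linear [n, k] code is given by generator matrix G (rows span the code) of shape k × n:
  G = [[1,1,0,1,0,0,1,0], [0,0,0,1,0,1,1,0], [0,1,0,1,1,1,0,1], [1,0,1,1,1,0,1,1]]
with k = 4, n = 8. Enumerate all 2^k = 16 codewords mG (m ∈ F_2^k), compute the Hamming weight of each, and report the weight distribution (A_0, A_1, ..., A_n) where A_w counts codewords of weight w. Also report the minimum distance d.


Weight distribution: A_0 = 1, A_2 = 1, A_3 = 3, A_4 = 5, A_5 = 4, A_6 = 1, A_7 = 1. Minimum distance d = 2.

Enumerate all 2^4 = 16 messages m ∈ F_2^4.
For each, compute codeword c = mG in F_2^8, then tally its weight.
  m = 0000 → c = 00000000, weight = 0.
  m = 1000 → c = 11010010, weight = 4.
  m = 0100 → c = 00010110, weight = 3.
  m = 1100 → c = 11000100, weight = 3.
  m = 0010 → c = 01011101, weight = 5.
  m = 1010 → c = 10001111, weight = 5.
  m = 0110 → c = 01001011, weight = 4.
  m = 1110 → c = 10011001, weight = 4.
  m = 0001 → c = 10111011, weight = 6.
  m = 1001 → c = 01101001, weight = 4.
  m = 0101 → c = 10101101, weight = 5.
  m = 1101 → c = 01111111, weight = 7.
  m = 0011 → c = 11100110, weight = 5.
  m = 1011 → c = 00110100, weight = 3.
  m = 0111 → c = 11110000, weight = 4.
  m = 1111 → c = 00100010, weight = 2.
Tally weights:
  weight 0: 1 codewords.
  weight 2: 1 codewords.
  weight 3: 3 codewords.
  weight 4: 5 codewords.
  weight 5: 4 codewords.
  weight 6: 1 codewords.
  weight 7: 1 codewords.
Minimum distance d = smallest w > 0 with A_w > 0 = 2.
Sanity: Σ A_w = 16 = 2^4 = 16 ✓.


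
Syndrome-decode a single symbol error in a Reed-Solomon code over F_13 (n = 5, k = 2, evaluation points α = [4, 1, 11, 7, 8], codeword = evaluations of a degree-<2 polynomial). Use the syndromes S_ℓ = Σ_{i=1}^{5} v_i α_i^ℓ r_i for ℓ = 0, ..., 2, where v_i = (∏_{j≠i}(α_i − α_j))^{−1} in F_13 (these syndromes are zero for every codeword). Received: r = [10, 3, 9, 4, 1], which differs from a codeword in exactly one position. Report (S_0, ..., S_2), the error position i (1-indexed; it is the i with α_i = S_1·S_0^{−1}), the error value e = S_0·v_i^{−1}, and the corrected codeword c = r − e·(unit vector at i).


S = (11, 10, 2), error at position 5, error magnitude e = 12, c = [10, 3, 9, 4, 2].

Step 1: column multipliers v_i = (∏_{j≠i}(α_i − α_j))^{−1} mod 13.
  i = 1 (α = 4): (4−1)(4−11)(4−7)(4−8) = 3·(−7)·(−3)·(−4) = −252 ≡ 8, so v_1 = 8^{−1} = 5 (mod 13).
  i = 2 (α = 1): (1−4)(1−11)(1−7)(1−8) = (−3)·(−10)·(−6)·(−7) = 1260 ≡ 12, so v_2 = 12^{−1} = 12 (mod 13).
  i = 3 (α = 11): (11−4)(11−1)(11−7)(11−8) = 7·10·4·3 = 840 ≡ 8, so v_3 = 8^{−1} = 5 (mod 13).
  i = 4 (α = 7): (7−4)(7−1)(7−11)(7−8) = 3·6·(−4)·(−1) = 72 ≡ 7, so v_4 = 7^{−1} = 2 (mod 13).
  i = 5 (α = 8): (8−4)(8−1)(8−11)(8−7) = 4·7·(−3)·1 = −84 ≡ 7, so v_5 = 7^{−1} = 2 (mod 13).
  v = [5, 12, 5, 2, 2].
Step 2: syndromes of r = [10, 3, 9, 4, 1] (all sums mod 13).
  S_0 = Σ v_i r_i = 5·10 + 12·3 + 5·9 + 2·4 + 2·1 = 141 ≡ 11.
  S_1 = Σ v_i α_i r_i = 5·4·10 + 12·1·3 + 5·11·9 + 2·7·4 + 2·8·1 = 803 ≡ 10.
  α_i^2 mod 13 = [3, 1, 4, 10, 12].
  S_2 = Σ v_i α_i^2 r_i = 5·3·10 + 12·1·3 + 5·4·9 + 2·10·4 + 2·12·1 = 470 ≡ 2.
  S = (11, 10, 2) ≠ 0, so r is not a codeword (an error is present).
Step 3: locate the error. For a single error e at position i, S_ℓ = v_i·e·α_i^ℓ, so α_err = S_1/S_0.
  S_0^{−1} = 11^{−1} = 6 (mod 13), so α_err = 10·6 = 60 ≡ 8 = α_5. Error position i = 5.
  Consistency check: S_2/S_1 = 2·4 = 8 ≡ 8 = α_err ✓ (single-error assumption holds).
Step 4: error magnitude e = S_0/v_5 = S_0·∏_{j≠5}(α_5 − α_j) = 11·7 = 77 ≡ 12 (mod 13).
Step 5: correct position 5: c_5 = r_5 − e = 1 − 12 ≡ 2 (mod 13). Hence c = [10, 3, 9, 4, 2].
  Check: interpolating c through the α_i gives m(x) = 5 + 11·x (degree < 2) with m(α_i) = c_i for every i, so c is indeed a codeword.


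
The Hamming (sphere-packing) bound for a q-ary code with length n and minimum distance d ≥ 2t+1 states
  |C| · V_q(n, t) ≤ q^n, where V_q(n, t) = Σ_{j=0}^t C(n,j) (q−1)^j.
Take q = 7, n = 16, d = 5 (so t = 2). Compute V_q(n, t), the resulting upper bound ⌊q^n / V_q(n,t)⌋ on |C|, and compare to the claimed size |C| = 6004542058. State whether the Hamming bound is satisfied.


V_q(n, t) = 4417, q^n = 33232930569601, Hamming bound = 7523869270, |C| = 6004542058 ≤ bound (satisfied).

Step 1: Compute V_q(n, t) = Σ_{j=0}^2 C(n, j) (q−1)^j.
  j = 0: C(16,0)·(6)^0 = 1·1 = 1.
  j = 1: C(16,1)·(6)^1 = 16·6 = 96.
  j = 2: C(16,2)·(6)^2 = 120·36 = 4320.
  V_q(n, t) = 1 + 96 + 4320 = 4417.
Step 2: q^n = 7^16 = 33232930569601.
Step 3: Hamming bound ⌊q^n / V_q(n,t)⌋ = ⌊33232930569601/4417⌋ = 7523869270.
Step 4: Compare |C| = 6004542058 to 7523869270: satisfied.
The claimed |C| lies below the Hamming bound.


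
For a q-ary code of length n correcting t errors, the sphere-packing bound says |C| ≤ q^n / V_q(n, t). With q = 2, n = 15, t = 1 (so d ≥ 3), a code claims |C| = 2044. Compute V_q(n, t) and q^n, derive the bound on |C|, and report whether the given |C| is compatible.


V_q(n, t) = 16, q^n = 32768, Hamming bound = 2048, |C| = 2044 ≤ bound (satisfied).

Step 1: Compute V_q(n, t) = Σ_{j=0}^1 C(n, j) (q−1)^j.
  j = 0: C(15,0)·(1)^0 = 1·1 = 1.
  j = 1: C(15,1)·(1)^1 = 15·1 = 15.
  V_q(n, t) = 1 + 15 = 16.
Step 2: q^n = 2^15 = 32768.
Step 3: Hamming bound ⌊q^n / V_q(n,t)⌋ = ⌊32768/16⌋ = 2048.
Step 4: Compare |C| = 2044 to 2048: satisfied.
The claimed |C| lies below the Hamming bound.


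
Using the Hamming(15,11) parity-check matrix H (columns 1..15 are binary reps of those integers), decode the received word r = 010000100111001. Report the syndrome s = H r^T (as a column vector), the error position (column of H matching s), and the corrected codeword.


s = (0, 1, 1, 1)^T, error position = 7, corrected codeword c = 010000000111001

Compute s = H r^T mod 2 one row at a time:
  s_1 = 0 + 0 + 1 + 1 + 1 + 0 + 0 + 1 = 4 ≡ 0 (mod 2).
  s_2 = 0 + 0 + 0 + 1 + 1 + 0 + 0 + 1 = 3 ≡ 1 (mod 2).
  s_3 = 1 + 0 + 0 + 1 + 1 + 1 + 0 + 1 = 5 ≡ 1 (mod 2).
  s_4 = 0 + 0 + 0 + 1 + 0 + 1 + 0 + 1 = 3 ≡ 1 (mod 2).
s = (0, 1, 1, 1)^T — this equals column 7 of H (binary 0111), so error is at position 7.
Correct: flip bit 7 of r = 010000100111001 to get c = 010000000111001.


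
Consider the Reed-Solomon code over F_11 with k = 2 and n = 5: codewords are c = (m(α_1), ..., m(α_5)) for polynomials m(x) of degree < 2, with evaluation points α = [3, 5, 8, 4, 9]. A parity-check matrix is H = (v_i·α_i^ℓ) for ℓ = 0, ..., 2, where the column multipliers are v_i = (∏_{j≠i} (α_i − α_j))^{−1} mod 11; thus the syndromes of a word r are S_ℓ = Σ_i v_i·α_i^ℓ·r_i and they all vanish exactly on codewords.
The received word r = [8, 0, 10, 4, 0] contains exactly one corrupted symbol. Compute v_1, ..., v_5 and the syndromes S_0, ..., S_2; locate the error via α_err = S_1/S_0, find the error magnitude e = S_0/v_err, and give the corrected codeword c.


S = (6, 10, 2), error at position 5, error magnitude e = 5, c = [8, 0, 10, 4, 6].

Step 1: column multipliers v_i = (∏_{j≠i}(α_i − α_j))^{−1} mod 11.
  i = 1 (α = 3): (3−5)(3−8)(3−4)(3−9) = (−2)·(−5)·(−1)·(−6) = 60 ≡ 5, so v_1 = 5^{−1} = 9 (mod 11).
  i = 2 (α = 5): (5−3)(5−8)(5−4)(5−9) = 2·(−3)·1·(−4) = 24 ≡ 2, so v_2 = 2^{−1} = 6 (mod 11).
  i = 3 (α = 8): (8−3)(8−5)(8−4)(8−9) = 5·3·4·(−1) = −60 ≡ 6, so v_3 = 6^{−1} = 2 (mod 11).
  i = 4 (α = 4): (4−3)(4−5)(4−8)(4−9) = 1·(−1)·(−4)·(−5) = −20 ≡ 2, so v_4 = 2^{−1} = 6 (mod 11).
  i = 5 (α = 9): (9−3)(9−5)(9−8)(9−4) = 6·4·1·5 = 120 ≡ 10, so v_5 = 10^{−1} = 10 (mod 11).
  v = [9, 6, 2, 6, 10].
Step 2: syndromes of r = [8, 0, 10, 4, 0] (all sums mod 11).
  S_0 = Σ v_i r_i = 9·8 + 6·0 + 2·10 + 6·4 + 10·0 = 116 ≡ 6.
  S_1 = Σ v_i α_i r_i = 9·3·8 + 6·5·0 + 2·8·10 + 6·4·4 + 10·9·0 = 472 ≡ 10.
  α_i^2 mod 11 = [9, 3, 9, 5, 4].
  S_2 = Σ v_i α_i^2 r_i = 9·9·8 + 6·3·0 + 2·9·10 + 6·5·4 + 10·4·0 = 948 ≡ 2.
  S = (6, 10, 2) ≠ 0, so r is not a codeword (an error is present).
Step 3: locate the error. For a single error e at position i, S_ℓ = v_i·e·α_i^ℓ, so α_err = S_1/S_0.
  S_0^{−1} = 6^{−1} = 2 (mod 11), so α_err = 10·2 = 20 ≡ 9 = α_5. Error position i = 5.
  Consistency check: S_2/S_1 = 2·10 = 20 ≡ 9 = α_err ✓ (single-error assumption holds).
Step 4: error magnitude e = S_0/v_5 = S_0·∏_{j≠5}(α_5 − α_j) = 6·10 = 60 ≡ 5 (mod 11).
Step 5: correct position 5: c_5 = r_5 − e = 0 − 5 ≡ 6 (mod 11). Hence c = [8, 0, 10, 4, 6].
  Check: interpolating c through the α_i gives m(x) = 9 + 7·x (degree < 2) with m(α_i) = c_i for every i, so c is indeed a codeword.
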